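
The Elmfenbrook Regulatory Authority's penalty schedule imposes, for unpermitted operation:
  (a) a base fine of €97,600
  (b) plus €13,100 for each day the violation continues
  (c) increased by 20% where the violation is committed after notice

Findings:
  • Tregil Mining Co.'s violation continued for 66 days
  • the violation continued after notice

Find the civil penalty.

Per-day component: 66 × €13,100 = €864,600
Base plus per-day: €97,600 + €864,600 = €962,200
Enhancement: 20% of €962,200 = €192,440
Enhanced fine: €962,200 + €192,440 = €1,154,640

Civil penalty: €1,154,640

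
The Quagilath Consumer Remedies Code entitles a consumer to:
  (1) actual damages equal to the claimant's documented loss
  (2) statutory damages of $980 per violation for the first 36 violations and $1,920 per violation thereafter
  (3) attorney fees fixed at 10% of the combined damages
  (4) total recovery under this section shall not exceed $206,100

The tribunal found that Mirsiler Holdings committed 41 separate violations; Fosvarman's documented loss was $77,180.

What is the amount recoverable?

Total recovery: $134,266

First 36 violations: 36 × $980 = $35,280
Remaining violations: (41 − 36) × $1,920 = $9,600
Statutory damages: $35,280 + $9,600 = $44,880
Combined damages: $77,180 + $44,880 = $122,060
Attorney fees: 10% of $122,060 = $12,206
Total before cap: $122,060 + $12,206 = $134,266
Cap at $206,100: $134,266 is within the cap, no reduction.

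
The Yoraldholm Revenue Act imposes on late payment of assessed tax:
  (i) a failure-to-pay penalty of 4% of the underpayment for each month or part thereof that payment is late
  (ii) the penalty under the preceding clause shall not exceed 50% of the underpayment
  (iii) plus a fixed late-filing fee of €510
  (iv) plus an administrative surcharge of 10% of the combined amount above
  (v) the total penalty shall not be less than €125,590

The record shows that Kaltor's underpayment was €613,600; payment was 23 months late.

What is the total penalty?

€338,041

Accrued rate: 4% × 23 = 92%, capped at 50% → 50%
Failure-to-pay penalty: 50% of €613,600 = €306,800
Penalty before surcharge: €306,800 + €510 = €307,310
Administrative surcharge: 10% of €307,310 = €30,731
Total penalty: €307,310 + €30,731 = €338,041
Minimum €125,590: €338,041 meets the minimum, no increase.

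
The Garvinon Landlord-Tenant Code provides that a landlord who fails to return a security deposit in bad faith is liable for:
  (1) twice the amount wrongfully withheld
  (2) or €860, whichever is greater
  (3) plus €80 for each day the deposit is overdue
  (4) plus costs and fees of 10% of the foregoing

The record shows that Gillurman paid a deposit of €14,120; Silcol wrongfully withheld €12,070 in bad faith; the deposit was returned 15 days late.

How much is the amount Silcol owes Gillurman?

Recovery: €27,874

Doubled: 2 × €12,070 = €24,140
Minimum €860: €24,140 meets the minimum, no increase.
Late-return penalty: 15 × €80 = €1,200
Damages plus late penalty: €24,140 + €1,200 = €25,340
Costs and fees: 10% of €25,340 = €2,534
Total recovery: €25,340 + €2,534 = €27,874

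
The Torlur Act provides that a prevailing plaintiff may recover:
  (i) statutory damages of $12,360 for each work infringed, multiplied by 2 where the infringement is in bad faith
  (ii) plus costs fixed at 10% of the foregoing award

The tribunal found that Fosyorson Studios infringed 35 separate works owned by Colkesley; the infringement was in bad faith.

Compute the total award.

$951,720

Statutory damages: 35 × $12,360 = $432,600
Doubled: 2 × $432,600 = $865,200
Costs: 10% of $865,200 = $86,520
Award plus costs: $865,200 + $86,520 = $951,720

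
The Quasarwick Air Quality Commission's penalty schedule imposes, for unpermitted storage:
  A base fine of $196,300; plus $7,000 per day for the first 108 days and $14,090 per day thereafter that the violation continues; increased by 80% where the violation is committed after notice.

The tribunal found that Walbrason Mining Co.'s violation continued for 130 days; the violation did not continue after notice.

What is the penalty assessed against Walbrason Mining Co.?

$1,262,280

First 108 days: 108 × $7,000 = $756,000
Remaining days: (130 − 108) × $14,090 = $309,980
Per-day component: $756,000 + $309,980 = $1,065,980
Base plus per-day: $196,300 + $1,065,980 = $1,262,280
The violation did not continue after notice: no 80% increase.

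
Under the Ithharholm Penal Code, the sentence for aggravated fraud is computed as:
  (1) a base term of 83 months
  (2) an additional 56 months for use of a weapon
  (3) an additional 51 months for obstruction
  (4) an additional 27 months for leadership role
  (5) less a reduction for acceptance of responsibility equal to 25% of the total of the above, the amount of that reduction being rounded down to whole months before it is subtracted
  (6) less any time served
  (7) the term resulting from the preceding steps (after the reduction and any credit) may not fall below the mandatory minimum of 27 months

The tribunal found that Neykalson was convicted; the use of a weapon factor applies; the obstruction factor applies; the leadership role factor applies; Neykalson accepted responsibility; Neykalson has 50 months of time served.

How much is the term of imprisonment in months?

Sentence: 113 months

Use of a weapon enhancement: +56 months
Obstruction enhancement: +51 months
Leadership role enhancement: +27 months
Adjusted term: 83 months + 56 months + 51 months + 27 months = 217 months
Acceptance of responsibility reduction: 25% of 217 months = 54 months (rounded down)
After reduction: 217 − 54 = 163 months
Less time served: 163 months − 50 months = 113 months
Minimum 27 months: 113 months meets the minimum, no increase.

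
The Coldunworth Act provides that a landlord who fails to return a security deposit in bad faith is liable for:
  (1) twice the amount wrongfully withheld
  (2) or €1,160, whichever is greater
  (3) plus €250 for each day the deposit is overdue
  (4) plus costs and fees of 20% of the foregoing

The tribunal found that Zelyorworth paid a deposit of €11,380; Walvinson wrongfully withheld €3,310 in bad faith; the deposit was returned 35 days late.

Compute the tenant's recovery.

Doubled: 2 × €3,310 = €6,620
Minimum €1,160: €6,620 meets the minimum, no increase.
Late-return penalty: 35 × €250 = €8,750
Damages plus late penalty: €6,620 + €8,750 = €15,370
Costs and fees: 20% of €15,370 = €3,074
Total recovery: €15,370 + €3,074 = €18,444

Recovery: €18,444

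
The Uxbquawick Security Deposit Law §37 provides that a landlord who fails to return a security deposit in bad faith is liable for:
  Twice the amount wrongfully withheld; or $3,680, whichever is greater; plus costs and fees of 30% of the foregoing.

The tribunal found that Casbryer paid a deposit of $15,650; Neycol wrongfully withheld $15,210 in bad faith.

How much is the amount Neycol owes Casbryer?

Doubled: 2 × $15,210 = $30,420
Minimum $3,680: $30,420 meets the minimum, no increase.
Costs and fees: 30% of $30,420 = $9,126
Total recovery: $30,420 + $9,126 = $39,546

Recovery: $39,546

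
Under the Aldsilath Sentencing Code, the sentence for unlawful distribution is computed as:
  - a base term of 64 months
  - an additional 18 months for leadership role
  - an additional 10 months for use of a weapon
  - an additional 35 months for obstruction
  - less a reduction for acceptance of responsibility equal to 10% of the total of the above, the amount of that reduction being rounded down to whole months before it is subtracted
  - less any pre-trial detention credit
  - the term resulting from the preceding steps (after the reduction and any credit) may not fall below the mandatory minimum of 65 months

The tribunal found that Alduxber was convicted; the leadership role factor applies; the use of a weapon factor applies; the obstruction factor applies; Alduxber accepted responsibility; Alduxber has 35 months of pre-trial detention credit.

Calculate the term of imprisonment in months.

80 months

Leadership role enhancement: +18 months
Use of a weapon enhancement: +10 months
Obstruction enhancement: +35 months
Adjusted term: 64 months + 18 months + 10 months + 35 months = 127 months
Acceptance of responsibility reduction: 10% of 127 months = 12 months (rounded down)
After reduction: 127 − 12 = 115 months
Less pre-trial detention credit: 115 months − 35 months = 80 months
Minimum 65 months: 80 months meets the minimum, no increase.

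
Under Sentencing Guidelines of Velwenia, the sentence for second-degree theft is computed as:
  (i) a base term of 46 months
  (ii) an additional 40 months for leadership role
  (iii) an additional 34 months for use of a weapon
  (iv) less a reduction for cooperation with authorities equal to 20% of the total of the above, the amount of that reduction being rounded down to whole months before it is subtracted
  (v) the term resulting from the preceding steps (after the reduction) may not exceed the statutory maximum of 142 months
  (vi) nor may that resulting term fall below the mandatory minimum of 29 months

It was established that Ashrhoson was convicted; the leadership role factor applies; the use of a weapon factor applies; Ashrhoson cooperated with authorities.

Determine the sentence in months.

Leadership role enhancement: +40 months
Use of a weapon enhancement: +34 months
Adjusted term: 46 months + 40 months + 34 months = 120 months
Cooperation with authorities reduction: 20% of 120 months = 24 months (rounded down)
After reduction: 120 − 24 = 96 months
Cap at 142 months: 96 months is within the cap, no reduction.
Minimum 29 months: 96 months meets the minimum, no increase.

96 months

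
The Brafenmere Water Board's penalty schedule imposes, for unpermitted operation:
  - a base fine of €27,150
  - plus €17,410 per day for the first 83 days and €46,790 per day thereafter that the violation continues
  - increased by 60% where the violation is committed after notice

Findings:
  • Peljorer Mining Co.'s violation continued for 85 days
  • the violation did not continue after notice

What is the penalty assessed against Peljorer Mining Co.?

First 83 days: 83 × €17,410 = €1,445,030
Remaining days: (85 − 83) × €46,790 = €93,580
Per-day component: €1,445,030 + €93,580 = €1,538,610
Base plus per-day: €27,150 + €1,538,610 = €1,565,760
The violation did not continue after notice: no 60% increase.

€1,565,760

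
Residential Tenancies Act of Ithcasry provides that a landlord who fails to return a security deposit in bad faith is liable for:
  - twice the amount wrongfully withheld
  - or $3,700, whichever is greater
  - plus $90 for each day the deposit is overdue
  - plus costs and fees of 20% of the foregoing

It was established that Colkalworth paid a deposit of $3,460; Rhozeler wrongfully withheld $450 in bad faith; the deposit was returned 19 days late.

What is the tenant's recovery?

$6,492

Doubled: 2 × $450 = $900
Minimum $3,700: $900 is below the minimum → $3,700
Late-return penalty: 19 × $90 = $1,710
Damages plus late penalty: $3,700 + $1,710 = $5,410
Costs and fees: 20% of $5,410 = $1,082
Total recovery: $5,410 + $1,082 = $6,492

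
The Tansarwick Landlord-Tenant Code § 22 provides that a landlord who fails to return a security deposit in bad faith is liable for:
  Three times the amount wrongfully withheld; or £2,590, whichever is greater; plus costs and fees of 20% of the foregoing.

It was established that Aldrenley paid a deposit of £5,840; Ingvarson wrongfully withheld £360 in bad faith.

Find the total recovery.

£3,108

Trebled: 3 × £360 = £1,080
Minimum £2,590: £1,080 is below the minimum → £2,590
Costs and fees: 20% of £2,590 = £518
Total recovery: £2,590 + £518 = £3,108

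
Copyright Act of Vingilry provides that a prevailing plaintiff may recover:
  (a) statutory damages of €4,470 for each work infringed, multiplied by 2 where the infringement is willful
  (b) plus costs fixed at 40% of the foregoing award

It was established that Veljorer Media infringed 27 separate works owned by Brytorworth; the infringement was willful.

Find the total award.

Statutory damages: 27 × €4,470 = €120,690
Doubled: 2 × €120,690 = €241,380
Costs: 40% of €241,380 = €96,552
Award plus costs: €241,380 + €96,552 = €337,932

€337,932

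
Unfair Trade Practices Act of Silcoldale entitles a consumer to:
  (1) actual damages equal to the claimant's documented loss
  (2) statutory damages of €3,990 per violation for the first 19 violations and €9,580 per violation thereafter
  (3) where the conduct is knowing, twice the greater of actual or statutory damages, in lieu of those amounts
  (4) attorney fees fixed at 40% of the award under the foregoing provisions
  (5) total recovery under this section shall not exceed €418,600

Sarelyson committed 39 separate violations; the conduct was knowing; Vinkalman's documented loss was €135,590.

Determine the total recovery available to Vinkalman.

€418,600

First 19 violations: 19 × €3,990 = €75,810
Remaining violations: (39 − 19) × €9,580 = €191,600
Statutory damages: €75,810 + €191,600 = €267,410
Greater of actual damages (€135,590) or statutory damages (€267,410): €267,410
Doubled: 2 × €267,410 = €534,820
Attorney fees: 40% of €534,820 = €213,928
Total before cap: €534,820 + €213,928 = €748,748
Cap at €418,600: €748,748 exceeds the cap → €418,600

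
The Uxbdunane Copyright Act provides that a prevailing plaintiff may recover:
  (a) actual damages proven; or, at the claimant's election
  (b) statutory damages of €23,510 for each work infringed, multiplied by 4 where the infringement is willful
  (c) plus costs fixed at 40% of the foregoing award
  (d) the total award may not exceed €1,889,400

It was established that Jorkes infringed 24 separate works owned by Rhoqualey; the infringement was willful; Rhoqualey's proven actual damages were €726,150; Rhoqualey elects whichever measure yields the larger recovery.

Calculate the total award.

Statutory damages: 24 × €23,510 = €564,240
Multiplied by 4: 4 × €564,240 = €2,256,960
Greater of actual damages (€726,150) or enhanced statutory damages (€2,256,960): €2,256,960
Costs: 40% of €2,256,960 = €902,784
Award plus costs: €2,256,960 + €902,784 = €3,159,744
Cap at €1,889,400: €3,159,744 exceeds the cap → €1,889,400

€1,889,400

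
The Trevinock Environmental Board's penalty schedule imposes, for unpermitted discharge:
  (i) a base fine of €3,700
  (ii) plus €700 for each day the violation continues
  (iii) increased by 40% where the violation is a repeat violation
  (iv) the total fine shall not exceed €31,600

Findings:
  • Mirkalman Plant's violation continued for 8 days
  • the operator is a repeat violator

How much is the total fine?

€13,020

Per-day component: 8 × €700 = €5,600
Base plus per-day: €3,700 + €5,600 = €9,300
Enhancement: 40% of €9,300 = €3,720
Enhanced fine: €9,300 + €3,720 = €13,020
Cap at €31,600: €13,020 is within the cap, no reduction.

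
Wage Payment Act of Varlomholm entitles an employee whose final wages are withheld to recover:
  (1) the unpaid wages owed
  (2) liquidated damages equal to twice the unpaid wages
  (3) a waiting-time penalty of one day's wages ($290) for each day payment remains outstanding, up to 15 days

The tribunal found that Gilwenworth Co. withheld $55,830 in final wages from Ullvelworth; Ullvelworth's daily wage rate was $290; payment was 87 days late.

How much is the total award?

Doubled: 2 × $55,830 = $111,660
Penalty days: min(87, 15) = 15
Waiting-time penalty: 15 × $290 = $4,350
Total award: $55,830 + $111,660 + $4,350 = $171,840

Total award: $171,840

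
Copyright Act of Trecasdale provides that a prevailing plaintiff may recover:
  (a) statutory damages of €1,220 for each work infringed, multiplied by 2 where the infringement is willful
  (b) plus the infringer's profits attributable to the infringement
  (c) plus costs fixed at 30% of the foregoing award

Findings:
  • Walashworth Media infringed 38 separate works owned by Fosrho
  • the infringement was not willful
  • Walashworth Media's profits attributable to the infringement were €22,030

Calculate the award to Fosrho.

€88,907

Statutory damages: 38 × €1,220 = €46,360
Infringement not willful: no ×2 enhancement.
Combined award: €46,360 + €22,030 = €68,390
Costs: 30% of €68,390 = €20,517
Award plus costs: €68,390 + €20,517 = €88,907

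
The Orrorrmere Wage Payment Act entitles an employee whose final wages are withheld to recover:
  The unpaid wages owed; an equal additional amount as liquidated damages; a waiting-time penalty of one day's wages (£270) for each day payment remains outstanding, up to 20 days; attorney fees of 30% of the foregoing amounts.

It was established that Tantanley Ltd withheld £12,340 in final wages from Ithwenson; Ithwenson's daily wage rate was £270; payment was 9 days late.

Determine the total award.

£35,243

Liquidated damages (equal amount): £12,340
Penalty days: min(9, 20) = 9
Waiting-time penalty: 9 × £270 = £2,430
Subtotal: £12,340 + £12,340 + £2,430 = £27,110
Attorney fees: 30% of £27,110 = £8,133
Total award: £27,110 + £8,133 = £35,243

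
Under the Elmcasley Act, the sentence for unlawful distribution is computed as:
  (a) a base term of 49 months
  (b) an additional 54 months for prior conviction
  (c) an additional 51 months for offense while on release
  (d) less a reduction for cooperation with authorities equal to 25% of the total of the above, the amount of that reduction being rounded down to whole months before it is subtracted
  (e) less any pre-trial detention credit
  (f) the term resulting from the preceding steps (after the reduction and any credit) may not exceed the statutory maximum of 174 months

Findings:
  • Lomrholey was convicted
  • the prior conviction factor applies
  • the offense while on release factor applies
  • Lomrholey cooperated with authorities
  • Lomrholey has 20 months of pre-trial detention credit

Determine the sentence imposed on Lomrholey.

Prior conviction enhancement: +54 months
Offense while on release enhancement: +51 months
Adjusted term: 49 months + 54 months + 51 months = 154 months
Cooperation with authorities reduction: 25% of 154 months = 38 months (rounded down)
After reduction: 154 − 38 = 116 months
Less pre-trial detention credit: 116 months − 20 months = 96 months
Cap at 174 months: 96 months is within the cap, no reduction.

96 months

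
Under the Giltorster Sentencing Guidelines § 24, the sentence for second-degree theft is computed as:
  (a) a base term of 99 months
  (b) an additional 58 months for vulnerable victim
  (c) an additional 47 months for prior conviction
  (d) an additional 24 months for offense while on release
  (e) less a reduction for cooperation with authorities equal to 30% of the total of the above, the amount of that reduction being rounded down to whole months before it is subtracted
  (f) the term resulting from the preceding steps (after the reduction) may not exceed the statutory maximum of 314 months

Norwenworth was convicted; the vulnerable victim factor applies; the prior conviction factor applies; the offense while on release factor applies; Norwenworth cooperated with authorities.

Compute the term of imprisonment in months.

160 months

Vulnerable victim enhancement: +58 months
Prior conviction enhancement: +47 months
Offense while on release enhancement: +24 months
Adjusted term: 99 months + 58 months + 47 months + 24 months = 228 months
Cooperation with authorities reduction: 30% of 228 months = 68 months (rounded down)
After reduction: 228 − 68 = 160 months
Cap at 314 months: 160 months is within the cap, no reduction.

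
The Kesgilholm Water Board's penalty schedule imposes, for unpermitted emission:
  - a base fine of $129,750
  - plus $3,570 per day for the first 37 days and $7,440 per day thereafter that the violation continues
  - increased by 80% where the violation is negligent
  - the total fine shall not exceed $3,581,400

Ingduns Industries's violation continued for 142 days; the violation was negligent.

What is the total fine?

Civil penalty: $1,877,472

First 37 days: 37 × $3,570 = $132,090
Remaining days: (142 − 37) × $7,440 = $781,200
Per-day component: $132,090 + $781,200 = $913,290
Base plus per-day: $129,750 + $913,290 = $1,043,040
Enhancement: 80% of $1,043,040 = $834,432
Enhanced fine: $1,043,040 + $834,432 = $1,877,472
Cap at $3,581,400: $1,877,472 is within the cap, no reduction.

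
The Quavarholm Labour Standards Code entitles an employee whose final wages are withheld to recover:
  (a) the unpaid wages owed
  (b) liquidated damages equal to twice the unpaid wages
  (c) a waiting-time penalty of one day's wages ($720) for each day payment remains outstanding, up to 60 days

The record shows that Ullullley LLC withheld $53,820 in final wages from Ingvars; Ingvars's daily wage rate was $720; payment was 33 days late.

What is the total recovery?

$185,220

Doubled: 2 × $53,820 = $107,640
Penalty days: min(33, 60) = 33
Waiting-time penalty: 33 × $720 = $23,760
Total award: $53,820 + $107,640 + $23,760 = $185,220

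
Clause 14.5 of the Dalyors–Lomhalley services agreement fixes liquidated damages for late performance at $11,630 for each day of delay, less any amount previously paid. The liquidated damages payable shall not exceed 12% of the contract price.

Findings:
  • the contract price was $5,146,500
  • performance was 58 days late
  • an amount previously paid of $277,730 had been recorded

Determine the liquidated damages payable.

$396,810

Per-day damages: 58 × $11,630 = $674,540
Less amount previously paid: $674,540 − $277,730 = $396,810
Cap: 12% of $5,146,500 = $617,580
Cap at $617,580: $396,810 is within the cap, no reduction.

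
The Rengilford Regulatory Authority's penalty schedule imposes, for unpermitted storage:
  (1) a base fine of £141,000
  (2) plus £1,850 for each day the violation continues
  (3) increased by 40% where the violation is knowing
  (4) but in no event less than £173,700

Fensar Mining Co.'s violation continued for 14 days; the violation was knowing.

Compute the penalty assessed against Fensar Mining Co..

£233,660

Per-day component: 14 × £1,850 = £25,900
Base plus per-day: £141,000 + £25,900 = £166,900
Enhancement: 40% of £166,900 = £66,760
Enhanced fine: £166,900 + £66,760 = £233,660
Minimum £173,700: £233,660 meets the minimum, no increase.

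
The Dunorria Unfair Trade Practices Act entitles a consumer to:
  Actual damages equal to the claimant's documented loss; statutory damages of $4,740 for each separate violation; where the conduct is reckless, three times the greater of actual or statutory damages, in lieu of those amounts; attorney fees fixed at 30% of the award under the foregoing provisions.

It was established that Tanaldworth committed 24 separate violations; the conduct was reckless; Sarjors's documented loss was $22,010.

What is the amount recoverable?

Statutory damages: 24 × $4,740 = $113,760
Greater of actual damages ($22,010) or statutory damages ($113,760): $113,760
Trebled: 3 × $113,760 = $341,280
Attorney fees: 30% of $341,280 = $102,384
Total recovery: $341,280 + $102,384 = $443,664

Total recovery: $443,664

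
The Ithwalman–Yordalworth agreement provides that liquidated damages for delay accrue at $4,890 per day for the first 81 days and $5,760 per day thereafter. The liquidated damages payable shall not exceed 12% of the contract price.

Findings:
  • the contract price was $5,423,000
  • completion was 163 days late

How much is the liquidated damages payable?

First 81 days: 81 × $4,890 = $396,090
Remaining days: (163 − 81) × $5,760 = $472,320
Accrued per-day damages: $396,090 + $472,320 = $868,410
Cap: 12% of $5,423,000 = $650,760
Cap at $650,760: $868,410 exceeds the cap → $650,760

$650,760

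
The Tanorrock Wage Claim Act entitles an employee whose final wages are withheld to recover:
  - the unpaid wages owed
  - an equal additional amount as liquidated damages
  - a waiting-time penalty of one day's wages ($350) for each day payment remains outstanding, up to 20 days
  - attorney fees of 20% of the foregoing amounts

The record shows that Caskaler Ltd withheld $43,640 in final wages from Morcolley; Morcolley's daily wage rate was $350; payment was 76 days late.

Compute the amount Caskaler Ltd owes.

$113,136

Liquidated damages (equal amount): $43,640
Penalty days: min(76, 20) = 20
Waiting-time penalty: 20 × $350 = $7,000
Subtotal: $43,640 + $43,640 + $7,000 = $94,280
Attorney fees: 20% of $94,280 = $18,856
Total award: $94,280 + $18,856 = $113,136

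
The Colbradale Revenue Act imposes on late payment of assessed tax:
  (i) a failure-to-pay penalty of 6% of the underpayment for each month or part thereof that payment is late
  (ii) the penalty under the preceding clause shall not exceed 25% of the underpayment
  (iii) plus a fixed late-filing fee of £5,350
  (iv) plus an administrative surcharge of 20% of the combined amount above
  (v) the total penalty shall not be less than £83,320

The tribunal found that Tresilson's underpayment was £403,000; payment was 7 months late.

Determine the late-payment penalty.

Accrued rate: 6% × 7 = 42%, capped at 25% → 25%
Failure-to-pay penalty: 25% of £403,000 = £100,750
Penalty before surcharge: £100,750 + £5,350 = £106,100
Administrative surcharge: 20% of £106,100 = £21,220
Total penalty: £106,100 + £21,220 = £127,320
Minimum £83,320: £127,320 meets the minimum, no increase.

£127,320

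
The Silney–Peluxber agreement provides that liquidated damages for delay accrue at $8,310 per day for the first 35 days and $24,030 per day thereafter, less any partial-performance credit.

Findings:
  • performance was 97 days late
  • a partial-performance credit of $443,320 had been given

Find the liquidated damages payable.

First 35 days: 35 × $8,310 = $290,850
Remaining days: (97 − 35) × $24,030 = $1,489,860
Accrued per-day damages: $290,850 + $1,489,860 = $1,780,710
Less partial-performance credit: $1,780,710 − $443,320 = $1,337,390

$1,337,390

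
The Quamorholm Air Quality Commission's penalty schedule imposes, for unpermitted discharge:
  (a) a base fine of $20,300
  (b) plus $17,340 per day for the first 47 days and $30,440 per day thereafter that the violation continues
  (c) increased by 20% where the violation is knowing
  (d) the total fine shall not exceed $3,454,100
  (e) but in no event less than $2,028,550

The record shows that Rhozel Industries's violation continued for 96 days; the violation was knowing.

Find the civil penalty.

$2,792,208

First 47 days: 47 × $17,340 = $814,980
Remaining days: (96 − 47) × $30,440 = $1,491,560
Per-day component: $814,980 + $1,491,560 = $2,306,540
Base plus per-day: $20,300 + $2,306,540 = $2,326,840
Enhancement: 20% of $2,326,840 = $465,368
Enhanced fine: $2,326,840 + $465,368 = $2,792,208
Cap at $3,454,100: $2,792,208 is within the cap, no reduction.
Minimum $2,028,550: $2,792,208 meets the minimum, no increase.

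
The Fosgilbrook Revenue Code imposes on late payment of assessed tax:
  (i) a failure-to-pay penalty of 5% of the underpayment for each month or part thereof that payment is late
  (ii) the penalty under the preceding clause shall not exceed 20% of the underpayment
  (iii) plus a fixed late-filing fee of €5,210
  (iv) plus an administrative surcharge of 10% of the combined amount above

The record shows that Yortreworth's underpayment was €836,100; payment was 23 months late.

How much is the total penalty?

Accrued rate: 5% × 23 = 115%, capped at 20% → 20%
Failure-to-pay penalty: 20% of €836,100 = €167,220
Penalty before surcharge: €167,220 + €5,210 = €172,430
Administrative surcharge: 10% of €172,430 = €17,243
Total penalty: €172,430 + €17,243 = €189,673

€189,673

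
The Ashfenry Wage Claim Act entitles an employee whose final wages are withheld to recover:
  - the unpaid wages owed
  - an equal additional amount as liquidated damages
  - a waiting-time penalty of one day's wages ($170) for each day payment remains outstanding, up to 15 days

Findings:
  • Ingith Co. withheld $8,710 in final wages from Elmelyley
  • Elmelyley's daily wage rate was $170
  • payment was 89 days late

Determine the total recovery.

$19,970

Liquidated damages (equal amount): $8,710
Penalty days: min(89, 15) = 15
Waiting-time penalty: 15 × $170 = $2,550
Total award: $8,710 + $8,710 + $2,550 = $19,970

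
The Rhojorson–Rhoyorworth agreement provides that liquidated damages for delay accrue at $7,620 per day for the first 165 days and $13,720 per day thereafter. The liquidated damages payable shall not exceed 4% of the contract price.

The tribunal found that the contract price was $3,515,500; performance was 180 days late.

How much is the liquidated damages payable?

First 165 days: 165 × $7,620 = $1,257,300
Remaining days: (180 − 165) × $13,720 = $205,800
Accrued per-day damages: $1,257,300 + $205,800 = $1,463,100
Cap: 4% of $3,515,500 = $140,620
Cap at $140,620: $1,463,100 exceeds the cap → $140,620

$140,620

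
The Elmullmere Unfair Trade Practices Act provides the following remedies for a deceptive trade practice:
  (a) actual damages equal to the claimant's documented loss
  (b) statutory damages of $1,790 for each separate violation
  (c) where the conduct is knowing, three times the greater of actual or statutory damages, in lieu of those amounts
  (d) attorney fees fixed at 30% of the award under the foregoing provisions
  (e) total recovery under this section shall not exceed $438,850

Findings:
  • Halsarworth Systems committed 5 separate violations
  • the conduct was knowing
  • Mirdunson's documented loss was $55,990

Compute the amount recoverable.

$218,361

Statutory damages: 5 × $1,790 = $8,950
Greater of actual damages ($55,990) or statutory damages ($8,950): $55,990
Trebled: 3 × $55,990 = $167,970
Attorney fees: 30% of $167,970 = $50,391
Total before cap: $167,970 + $50,391 = $218,361
Cap at $438,850: $218,361 is within the cap, no reduction.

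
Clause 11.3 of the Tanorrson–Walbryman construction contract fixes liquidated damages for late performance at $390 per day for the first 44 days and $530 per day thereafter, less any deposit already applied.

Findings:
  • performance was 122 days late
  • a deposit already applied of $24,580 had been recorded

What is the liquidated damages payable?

First 44 days: 44 × $390 = $17,160
Remaining days: (122 − 44) × $530 = $41,340
Accrued per-day damages: $17,160 + $41,340 = $58,500
Less deposit already applied: $58,500 − $24,580 = $33,920

$33,920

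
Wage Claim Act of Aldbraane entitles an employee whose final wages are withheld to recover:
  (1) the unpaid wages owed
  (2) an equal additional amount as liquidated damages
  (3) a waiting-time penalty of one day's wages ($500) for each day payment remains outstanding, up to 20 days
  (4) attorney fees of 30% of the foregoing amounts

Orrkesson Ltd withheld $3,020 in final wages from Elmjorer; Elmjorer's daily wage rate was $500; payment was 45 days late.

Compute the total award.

Total award: $20,852

Liquidated damages (equal amount): $3,020
Penalty days: min(45, 20) = 20
Waiting-time penalty: 20 × $500 = $10,000
Subtotal: $3,020 + $3,020 + $10,000 = $16,040
Attorney fees: 30% of $16,040 = $4,812
Total award: $16,040 + $4,812 = $20,852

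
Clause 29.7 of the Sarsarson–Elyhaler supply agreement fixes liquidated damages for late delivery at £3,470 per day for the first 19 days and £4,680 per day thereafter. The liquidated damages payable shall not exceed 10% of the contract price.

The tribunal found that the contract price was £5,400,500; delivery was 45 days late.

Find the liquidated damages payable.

Liquidated damages: £187,610

First 19 days: 19 × £3,470 = £65,930
Remaining days: (45 − 19) × £4,680 = £121,680
Accrued per-day damages: £65,930 + £121,680 = £187,610
Cap: 10% of £5,400,500 = £540,050
Cap at £540,050: £187,610 is within the cap, no reduction.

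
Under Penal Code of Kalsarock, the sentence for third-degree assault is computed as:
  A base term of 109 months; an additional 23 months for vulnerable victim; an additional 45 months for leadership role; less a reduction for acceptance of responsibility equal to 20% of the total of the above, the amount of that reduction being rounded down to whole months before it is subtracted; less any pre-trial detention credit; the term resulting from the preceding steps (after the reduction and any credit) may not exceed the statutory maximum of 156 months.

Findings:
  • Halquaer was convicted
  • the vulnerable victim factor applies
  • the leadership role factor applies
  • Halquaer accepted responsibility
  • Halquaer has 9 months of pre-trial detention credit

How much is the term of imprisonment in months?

133 months

Vulnerable victim enhancement: +23 months
Leadership role enhancement: +45 months
Adjusted term: 109 months + 23 months + 45 months = 177 months
Acceptance of responsibility reduction: 20% of 177 months = 35 months (rounded down)
After reduction: 177 − 35 = 142 months
Less pre-trial detention credit: 142 months − 9 months = 133 months
Cap at 156 months: 133 months is within the cap, no reduction.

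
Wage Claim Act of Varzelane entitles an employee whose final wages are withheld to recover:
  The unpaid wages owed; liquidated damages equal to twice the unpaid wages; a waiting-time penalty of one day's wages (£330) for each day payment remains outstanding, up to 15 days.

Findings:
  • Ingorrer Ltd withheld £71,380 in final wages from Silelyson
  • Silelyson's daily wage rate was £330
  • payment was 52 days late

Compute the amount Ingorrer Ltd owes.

£219,090

Doubled: 2 × £71,380 = £142,760
Penalty days: min(52, 15) = 15
Waiting-time penalty: 15 × £330 = £4,950
Total award: £71,380 + £142,760 + £4,950 = £219,090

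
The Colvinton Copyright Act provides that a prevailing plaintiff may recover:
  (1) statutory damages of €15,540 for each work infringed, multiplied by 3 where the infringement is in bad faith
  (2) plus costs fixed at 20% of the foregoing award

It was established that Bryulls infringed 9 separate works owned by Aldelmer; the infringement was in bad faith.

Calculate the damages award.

Statutory damages: 9 × €15,540 = €139,860
Trebled: 3 × €139,860 = €419,580
Costs: 20% of €419,580 = €83,916
Award plus costs: €419,580 + €83,916 = €503,496

€503,496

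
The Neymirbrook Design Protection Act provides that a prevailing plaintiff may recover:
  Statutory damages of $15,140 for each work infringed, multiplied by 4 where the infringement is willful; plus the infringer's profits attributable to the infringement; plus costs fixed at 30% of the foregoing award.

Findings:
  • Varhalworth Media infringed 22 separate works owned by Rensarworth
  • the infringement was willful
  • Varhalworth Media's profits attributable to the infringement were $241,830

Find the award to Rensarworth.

$2,046,395

Statutory damages: 22 × $15,140 = $333,080
Multiplied by 4: 4 × $333,080 = $1,332,320
Combined award: $1,332,320 + $241,830 = $1,574,150
Costs: 30% of $1,574,150 = $472,245
Award plus costs: $1,574,150 + $472,245 = $2,046,395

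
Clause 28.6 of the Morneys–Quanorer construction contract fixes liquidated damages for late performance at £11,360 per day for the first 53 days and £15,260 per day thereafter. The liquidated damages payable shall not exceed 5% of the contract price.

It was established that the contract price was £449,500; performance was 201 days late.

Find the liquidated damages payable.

First 53 days: 53 × £11,360 = £602,080
Remaining days: (201 − 53) × £15,260 = £2,258,480
Accrued per-day damages: £602,080 + £2,258,480 = £2,860,560
Cap: 5% of £449,500 = £22,475
Cap at £22,475: £2,860,560 exceeds the cap → £22,475

£22,475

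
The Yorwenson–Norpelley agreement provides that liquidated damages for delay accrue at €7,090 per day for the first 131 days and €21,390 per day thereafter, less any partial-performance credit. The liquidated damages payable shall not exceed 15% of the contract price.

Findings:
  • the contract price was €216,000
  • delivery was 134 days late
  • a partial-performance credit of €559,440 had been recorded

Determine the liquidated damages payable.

€32,400

First 131 days: 131 × €7,090 = €928,790
Remaining days: (134 − 131) × €21,390 = €64,170
Accrued per-day damages: €928,790 + €64,170 = €992,960
Less partial-performance credit: €992,960 − €559,440 = €433,520
Cap: 15% of €216,000 = €32,400
Cap at €32,400: €433,520 exceeds the cap → €32,400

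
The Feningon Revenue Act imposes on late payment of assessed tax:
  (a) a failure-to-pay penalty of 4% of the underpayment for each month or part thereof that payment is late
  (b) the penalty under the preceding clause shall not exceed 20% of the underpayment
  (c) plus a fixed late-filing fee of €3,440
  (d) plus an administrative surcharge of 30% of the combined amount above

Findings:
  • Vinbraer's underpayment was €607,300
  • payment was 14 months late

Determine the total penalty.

Accrued rate: 4% × 14 = 56%, capped at 20% → 20%
Failure-to-pay penalty: 20% of €607,300 = €121,460
Penalty before surcharge: €121,460 + €3,440 = €124,900
Administrative surcharge: 30% of €124,900 = €37,470
Total penalty: €124,900 + €37,470 = €162,370

€162,370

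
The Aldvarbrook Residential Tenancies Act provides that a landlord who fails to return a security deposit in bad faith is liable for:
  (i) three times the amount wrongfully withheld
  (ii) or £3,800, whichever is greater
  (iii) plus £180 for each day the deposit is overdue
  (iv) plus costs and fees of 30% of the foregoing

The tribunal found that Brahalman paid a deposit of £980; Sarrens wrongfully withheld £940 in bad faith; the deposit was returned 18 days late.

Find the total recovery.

Trebled: 3 × £940 = £2,820
Minimum £3,800: £2,820 is below the minimum → £3,800
Late-return penalty: 18 × £180 = £3,240
Damages plus late penalty: £3,800 + £3,240 = £7,040
Costs and fees: 30% of £7,040 = £2,112
Total recovery: £7,040 + £2,112 = £9,152

£9,152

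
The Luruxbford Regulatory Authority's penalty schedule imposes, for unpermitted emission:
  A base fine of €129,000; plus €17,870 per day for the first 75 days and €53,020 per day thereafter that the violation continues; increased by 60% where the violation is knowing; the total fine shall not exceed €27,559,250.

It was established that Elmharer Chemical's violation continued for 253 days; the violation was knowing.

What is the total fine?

€17,450,896

First 75 days: 75 × €17,870 = €1,340,250
Remaining days: (253 − 75) × €53,020 = €9,437,560
Per-day component: €1,340,250 + €9,437,560 = €10,777,810
Base plus per-day: €129,000 + €10,777,810 = €10,906,810
Enhancement: 60% of €10,906,810 = €6,544,086
Enhanced fine: €10,906,810 + €6,544,086 = €17,450,896
Cap at €27,559,250: €17,450,896 is within the cap, no reduction.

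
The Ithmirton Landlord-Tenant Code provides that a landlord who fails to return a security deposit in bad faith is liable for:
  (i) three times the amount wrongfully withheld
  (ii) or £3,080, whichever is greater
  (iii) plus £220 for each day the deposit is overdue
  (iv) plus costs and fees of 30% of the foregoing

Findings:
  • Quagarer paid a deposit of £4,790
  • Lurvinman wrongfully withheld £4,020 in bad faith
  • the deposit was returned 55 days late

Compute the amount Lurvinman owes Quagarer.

Trebled: 3 × £4,020 = £12,060
Minimum £3,080: £12,060 meets the minimum, no increase.
Late-return penalty: 55 × £220 = £12,100
Damages plus late penalty: £12,060 + £12,100 = £24,160
Costs and fees: 30% of £24,160 = £7,248
Total recovery: £24,160 + £7,248 = £31,408

£31,408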